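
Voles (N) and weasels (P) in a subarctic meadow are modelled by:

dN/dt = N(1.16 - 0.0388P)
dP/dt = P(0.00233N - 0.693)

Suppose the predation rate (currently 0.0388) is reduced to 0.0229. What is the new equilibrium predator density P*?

P* ≈ 50.7

At the interior fixed point, setting dN/dt = 0 with N > 0 fixes P* = (prey growth rate)/(NP coefficient) — independent of the other coefficients.
With the change, P* = 1.16/0.0229 = 50.7; it rises from 29.9.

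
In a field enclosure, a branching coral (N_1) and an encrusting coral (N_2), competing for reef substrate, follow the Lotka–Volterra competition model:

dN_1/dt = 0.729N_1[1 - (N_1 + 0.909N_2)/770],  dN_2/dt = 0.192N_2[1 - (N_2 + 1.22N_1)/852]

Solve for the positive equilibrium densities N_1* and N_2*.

Setting both brackets to zero gives the nullclines N_1 + 0.909N_2 = 770 and 1.22N_1 + N_2 = 852.
Substituting N_2 = 852 - 1.22N_1 into the first: N_1(1 - 0.909·1.22) = 770 - 0.909·852.
So N_1* = -4.47/-0.109 = 41, and then N_2* = 852 - 1.22·41 = 802.

N_1* ≈ 41, N_2* ≈ 802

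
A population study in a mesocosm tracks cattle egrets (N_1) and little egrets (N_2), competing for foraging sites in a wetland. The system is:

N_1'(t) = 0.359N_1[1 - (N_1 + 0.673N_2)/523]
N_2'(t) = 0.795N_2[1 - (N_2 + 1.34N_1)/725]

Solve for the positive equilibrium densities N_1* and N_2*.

N_1* ≈ 357, N_2* ≈ 246

Setting both brackets to zero gives the nullclines N_1 + 0.673N_2 = 523 and 1.34N_1 + N_2 = 725.
Substituting N_2 = 725 - 1.34N_1 into the first: N_1(1 - 0.673·1.34) = 523 - 0.673·725.
So N_1* = 35.1/0.0982 = 357, and then N_2* = 725 - 1.34·357 = 246.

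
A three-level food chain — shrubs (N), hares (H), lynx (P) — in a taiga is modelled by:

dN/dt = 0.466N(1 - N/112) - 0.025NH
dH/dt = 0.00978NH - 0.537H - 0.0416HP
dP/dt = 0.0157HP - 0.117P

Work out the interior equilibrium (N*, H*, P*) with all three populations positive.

N* ≈ 67.2, H* ≈ 7.45, P* ≈ 2.9

From dP/dt = 0: 0.0157H* = 0.117, so H* = 7.45.
From dN/dt = 0: 0.466(1 - N*/112) = 0.025·7.45, giving N* = 112·(1 - 0.4) = 67.2.
From dH/dt = 0: 0.00978·67.2 - 0.537 = 0.0416P*, so P* = 0.12/0.0416 = 2.9.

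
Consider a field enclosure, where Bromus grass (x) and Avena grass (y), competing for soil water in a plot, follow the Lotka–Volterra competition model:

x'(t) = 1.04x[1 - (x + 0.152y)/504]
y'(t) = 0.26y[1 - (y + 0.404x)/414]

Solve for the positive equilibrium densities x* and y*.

Setting both brackets to zero gives the nullclines x + 0.152y = 504 and 0.404x + y = 414.
Substituting y = 414 - 0.404x into the first: x(1 - 0.152·0.404) = 504 - 0.152·414.
So x* = 441/0.939 = 470, and then y* = 414 - 0.404·470 = 224.

x* ≈ 470, y* ≈ 224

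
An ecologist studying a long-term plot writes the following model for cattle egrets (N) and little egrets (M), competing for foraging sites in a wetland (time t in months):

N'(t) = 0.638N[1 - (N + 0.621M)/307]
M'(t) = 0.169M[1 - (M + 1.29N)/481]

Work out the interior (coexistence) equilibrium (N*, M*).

Setting both brackets to zero gives the nullclines N + 0.621M = 307 and 1.29N + M = 481.
Substituting M = 481 - 1.29N into the first: N(1 - 0.621·1.29) = 307 - 0.621·481.
So N* = 8.3/0.199 = 41.7, and then M* = 481 - 1.29·41.7 = 427.

N* ≈ 41.7, M* ≈ 427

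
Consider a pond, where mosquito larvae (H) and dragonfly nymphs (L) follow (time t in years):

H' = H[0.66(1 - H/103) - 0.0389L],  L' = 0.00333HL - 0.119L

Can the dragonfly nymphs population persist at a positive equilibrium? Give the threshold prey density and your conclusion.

Threshold H = 35.7; K > 35.7, so yes, the predator persists.

The predator equation gives dL/dt > 0 only when H > 0.119/0.00333 = 35.7.
Without the predator, H → K = 103. Since 103 > 35.7, the predator can invade and persist.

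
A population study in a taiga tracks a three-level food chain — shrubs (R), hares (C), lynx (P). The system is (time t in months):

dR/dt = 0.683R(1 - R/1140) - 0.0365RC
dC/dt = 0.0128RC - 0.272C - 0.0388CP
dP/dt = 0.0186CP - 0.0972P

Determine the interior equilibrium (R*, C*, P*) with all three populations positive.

R* ≈ 822, C* ≈ 5.23, P* ≈ 264

From dP/dt = 0: 0.0186C* = 0.0972, so C* = 5.23.
From dR/dt = 0: 0.683(1 - R*/1140) = 0.0365·5.23, giving R* = 1140·(1 - 0.279) = 822.
From dC/dt = 0: 0.0128·822 - 0.272 = 0.0388P*, so P* = 10.2/0.0388 = 264.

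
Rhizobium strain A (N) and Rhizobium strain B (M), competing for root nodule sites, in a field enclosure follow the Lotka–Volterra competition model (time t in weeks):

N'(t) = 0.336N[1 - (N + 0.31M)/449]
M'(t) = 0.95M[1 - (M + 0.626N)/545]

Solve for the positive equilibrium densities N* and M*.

N* ≈ 347, M* ≈ 327

Setting both brackets to zero gives the nullclines N + 0.31M = 449 and 0.626N + M = 545.
Substituting M = 545 - 0.626N into the first: N(1 - 0.31·0.626) = 449 - 0.31·545.
So N* = 280/0.806 = 347, and then M* = 545 - 0.626·347 = 327.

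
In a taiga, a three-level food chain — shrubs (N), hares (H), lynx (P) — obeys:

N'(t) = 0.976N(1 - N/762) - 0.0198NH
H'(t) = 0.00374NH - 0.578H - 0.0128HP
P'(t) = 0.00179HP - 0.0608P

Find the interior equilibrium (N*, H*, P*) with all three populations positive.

N* ≈ 237, H* ≈ 34, P* ≈ 24.1

From dP/dt = 0: 0.00179H* = 0.0608, so H* = 34.
From dN/dt = 0: 0.976(1 - N*/762) = 0.0198·34, giving N* = 762·(1 - 0.689) = 237.
From dH/dt = 0: 0.00374·237 - 0.578 = 0.0128P*, so P* = 0.308/0.0128 = 24.1.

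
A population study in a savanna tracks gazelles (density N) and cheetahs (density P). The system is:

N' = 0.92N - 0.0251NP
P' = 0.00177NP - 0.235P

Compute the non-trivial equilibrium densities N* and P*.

Set dP/dt = 0 with P > 0: 0.00177N - 0.235 = 0, so N* = 0.235/0.00177 = 133.
Set dN/dt = 0 with N > 0: 0.92 - 0.0251P = 0, so P* = 0.92/0.0251 = 36.7.

N* ≈ 133, P* ≈ 36.7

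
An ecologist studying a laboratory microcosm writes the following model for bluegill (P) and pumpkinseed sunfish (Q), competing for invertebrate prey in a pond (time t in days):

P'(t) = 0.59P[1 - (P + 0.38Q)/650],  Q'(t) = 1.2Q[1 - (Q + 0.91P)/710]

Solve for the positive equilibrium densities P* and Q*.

P* ≈ 581, Q* ≈ 181

Setting both brackets to zero gives the nullclines P + 0.38Q = 650 and 0.91P + Q = 710.
Substituting Q = 710 - 0.91P into the first: P(1 - 0.38·0.91) = 650 - 0.38·710.
So P* = 380/0.654 = 581, and then Q* = 710 - 0.91·581 = 181.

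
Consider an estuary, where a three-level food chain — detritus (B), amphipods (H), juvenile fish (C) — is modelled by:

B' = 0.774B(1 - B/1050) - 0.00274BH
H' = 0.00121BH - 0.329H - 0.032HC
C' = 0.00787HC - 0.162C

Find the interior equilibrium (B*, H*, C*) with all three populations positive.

From dC/dt = 0: 0.00787H* = 0.162, so H* = 20.6.
From dB/dt = 0: 0.774(1 - B*/1050) = 0.00274·20.6, giving B* = 1050·(1 - 0.0729) = 973.
From dH/dt = 0: 0.00121·973 - 0.329 = 0.032C*, so C* = 0.849/0.032 = 26.5.

B* ≈ 973, H* ≈ 20.6, C* ≈ 26.5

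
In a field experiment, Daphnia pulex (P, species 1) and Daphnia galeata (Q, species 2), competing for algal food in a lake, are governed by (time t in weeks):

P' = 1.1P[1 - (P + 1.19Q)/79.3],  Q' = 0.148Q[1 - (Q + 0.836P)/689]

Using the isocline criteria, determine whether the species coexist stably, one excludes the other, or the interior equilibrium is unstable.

Compare the nullcline intercepts: K1/α12 = 79.3/1.19 = 66.6 < K2 = 689; K2/α21 = 689/0.836 = 824 > K1 = 79.3.
Since the inequalities point opposite ways, species 2 can invade but species 1 cannot.

species 2 excludes species 1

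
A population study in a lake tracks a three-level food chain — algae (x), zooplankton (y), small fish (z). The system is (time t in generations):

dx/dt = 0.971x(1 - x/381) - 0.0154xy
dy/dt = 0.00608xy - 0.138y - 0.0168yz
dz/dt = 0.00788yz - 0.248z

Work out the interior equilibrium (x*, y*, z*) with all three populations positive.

x* ≈ 191, y* ≈ 31.5, z* ≈ 60.8

From dz/dt = 0: 0.00788y* = 0.248, so y* = 31.5.
From dx/dt = 0: 0.971(1 - x*/381) = 0.0154·31.5, giving x* = 381·(1 - 0.499) = 191.
From dy/dt = 0: 0.00608·191 - 0.138 = 0.0168z*, so z* = 1.02/0.0168 = 60.8.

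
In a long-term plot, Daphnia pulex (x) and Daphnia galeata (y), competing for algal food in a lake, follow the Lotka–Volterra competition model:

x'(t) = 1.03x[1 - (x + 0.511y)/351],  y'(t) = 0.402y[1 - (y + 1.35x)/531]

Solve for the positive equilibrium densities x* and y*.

x* ≈ 257, y* ≈ 184

Setting both brackets to zero gives the nullclines x + 0.511y = 351 and 1.35x + y = 531.
Substituting y = 531 - 1.35x into the first: x(1 - 0.511·1.35) = 351 - 0.511·531.
So x* = 79.7/0.31 = 257, and then y* = 531 - 1.35·257 = 184.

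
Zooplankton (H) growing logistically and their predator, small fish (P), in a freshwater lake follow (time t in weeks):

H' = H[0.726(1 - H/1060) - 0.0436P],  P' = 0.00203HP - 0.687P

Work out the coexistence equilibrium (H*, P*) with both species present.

H* ≈ 338, P* ≈ 11.3

From dP/dt = 0 with P > 0: 0.00203H* = 0.687, so H* = 338.
Substitute into dH/dt = 0: 0.726(1 - 338/1060) = 0.0436P*.
The bracket is 0.681, giving P* = 0.494/0.0436 = 11.3.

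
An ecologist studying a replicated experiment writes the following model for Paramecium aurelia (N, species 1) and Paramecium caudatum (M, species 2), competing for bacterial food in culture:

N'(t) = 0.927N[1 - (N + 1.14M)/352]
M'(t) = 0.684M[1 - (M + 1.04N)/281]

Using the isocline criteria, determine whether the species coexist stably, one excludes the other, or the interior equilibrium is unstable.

species 1 excludes species 2

Compare the nullcline intercepts: K1/α12 = 352/1.14 = 309 > K2 = 281; K2/α21 = 281/1.04 = 270 < K1 = 352.
Since the inequalities point opposite ways, species 1 can invade but species 2 cannot.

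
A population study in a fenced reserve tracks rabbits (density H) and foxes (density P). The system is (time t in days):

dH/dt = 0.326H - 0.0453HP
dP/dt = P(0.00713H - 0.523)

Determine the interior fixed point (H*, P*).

Set dP/dt = 0 with P > 0: 0.00713H - 0.523 = 0, so H* = 0.523/0.00713 = 73.4.
Set dH/dt = 0 with H > 0: 0.326 - 0.0453P = 0, so P* = 0.326/0.0453 = 7.2.

H* ≈ 73.4, P* ≈ 7.2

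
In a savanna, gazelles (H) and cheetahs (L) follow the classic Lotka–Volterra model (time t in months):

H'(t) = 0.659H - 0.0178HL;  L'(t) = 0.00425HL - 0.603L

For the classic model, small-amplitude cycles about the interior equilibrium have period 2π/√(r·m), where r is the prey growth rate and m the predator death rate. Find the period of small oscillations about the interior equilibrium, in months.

Here r = 0.659 and m = 0.603, so r·m = 0.397.
ω = √0.397 = 0.63 per month, hence T = 2π/ω ≈ 9.97 months.

T ≈ 9.97 months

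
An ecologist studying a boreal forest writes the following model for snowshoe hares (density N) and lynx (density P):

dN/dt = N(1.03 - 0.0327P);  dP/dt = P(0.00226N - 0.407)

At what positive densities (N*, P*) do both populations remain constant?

Set dP/dt = 0 with P > 0: 0.00226N - 0.407 = 0, so N* = 0.407/0.00226 = 180.
Set dN/dt = 0 with N > 0: 1.03 - 0.0327P = 0, so P* = 1.03/0.0327 = 31.5.

N* ≈ 180, P* ≈ 31.5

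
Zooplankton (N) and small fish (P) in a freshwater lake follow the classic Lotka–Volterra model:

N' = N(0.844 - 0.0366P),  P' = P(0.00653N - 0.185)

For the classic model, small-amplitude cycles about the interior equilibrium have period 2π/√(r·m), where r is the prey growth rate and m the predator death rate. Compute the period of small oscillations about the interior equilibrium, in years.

Here r = 0.844 and m = 0.185, so r·m = 0.156.
ω = √0.156 = 0.395 per year, hence T = 2π/ω ≈ 15.9 years.

T ≈ 15.9 years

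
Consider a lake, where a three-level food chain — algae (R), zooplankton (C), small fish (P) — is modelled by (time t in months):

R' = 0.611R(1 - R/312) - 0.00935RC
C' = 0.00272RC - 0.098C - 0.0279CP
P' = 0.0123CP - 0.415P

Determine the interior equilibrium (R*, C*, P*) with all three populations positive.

From dP/dt = 0: 0.0123C* = 0.415, so C* = 33.7.
From dR/dt = 0: 0.611(1 - R*/312) = 0.00935·33.7, giving R* = 312·(1 - 0.516) = 151.
From dC/dt = 0: 0.00272·151 - 0.098 = 0.0279P*, so P* = 0.312/0.0279 = 11.2.

R* ≈ 151, C* ≈ 33.7, P* ≈ 11.2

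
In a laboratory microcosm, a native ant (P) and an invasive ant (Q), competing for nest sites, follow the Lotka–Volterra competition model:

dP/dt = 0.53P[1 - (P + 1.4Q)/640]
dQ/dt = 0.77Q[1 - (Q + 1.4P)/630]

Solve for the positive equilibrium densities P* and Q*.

P* ≈ 252, Q* ≈ 277

Setting both brackets to zero gives the nullclines P + 1.4Q = 640 and 1.4P + Q = 630.
Substituting Q = 630 - 1.4P into the first: P(1 - 1.4·1.4) = 640 - 1.4·630.
So P* = -242/-0.96 = 252, and then Q* = 630 - 1.4·252 = 277.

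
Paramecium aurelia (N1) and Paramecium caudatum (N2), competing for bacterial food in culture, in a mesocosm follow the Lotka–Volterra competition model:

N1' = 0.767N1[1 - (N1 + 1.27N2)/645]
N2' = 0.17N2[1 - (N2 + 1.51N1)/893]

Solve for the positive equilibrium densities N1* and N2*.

Setting both brackets to zero gives the nullclines N1 + 1.27N2 = 645 and 1.51N1 + N2 = 893.
Substituting N2 = 893 - 1.51N1 into the first: N1(1 - 1.27·1.51) = 645 - 1.27·893.
So N1* = -489/-0.918 = 533, and then N2* = 893 - 1.51·533 = 88.2.

N1* ≈ 533, N2* ≈ 88.2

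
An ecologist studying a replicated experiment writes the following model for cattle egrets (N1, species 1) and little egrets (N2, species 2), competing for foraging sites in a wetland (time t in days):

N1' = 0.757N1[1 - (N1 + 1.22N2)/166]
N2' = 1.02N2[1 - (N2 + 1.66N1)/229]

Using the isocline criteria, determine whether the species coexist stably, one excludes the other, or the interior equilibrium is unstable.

Compare the nullcline intercepts: K1/α12 = 166/1.22 = 136 < K2 = 229; K2/α21 = 229/1.66 = 138 < K1 = 166.
Since both are reversed, neither can invade when rare; the interior point is a saddle.

unstable coexistence (outcome depends on initial conditions)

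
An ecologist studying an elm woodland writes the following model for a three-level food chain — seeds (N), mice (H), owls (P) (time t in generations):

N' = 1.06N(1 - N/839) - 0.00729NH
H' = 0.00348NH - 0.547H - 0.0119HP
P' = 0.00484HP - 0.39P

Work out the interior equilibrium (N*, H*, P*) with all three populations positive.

From dP/dt = 0: 0.00484H* = 0.39, so H* = 80.6.
From dN/dt = 0: 1.06(1 - N*/839) = 0.00729·80.6, giving N* = 839·(1 - 0.554) = 374.
From dH/dt = 0: 0.00348·374 - 0.547 = 0.0119P*, so P* = 0.755/0.0119 = 63.4.

N* ≈ 374, H* ≈ 80.6, P* ≈ 63.4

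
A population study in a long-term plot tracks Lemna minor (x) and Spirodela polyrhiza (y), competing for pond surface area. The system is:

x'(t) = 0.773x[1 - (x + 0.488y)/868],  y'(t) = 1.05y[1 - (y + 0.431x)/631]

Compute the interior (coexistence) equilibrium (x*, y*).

x* ≈ 709, y* ≈ 325

Setting both brackets to zero gives the nullclines x + 0.488y = 868 and 0.431x + y = 631.
Substituting y = 631 - 0.431x into the first: x(1 - 0.488·0.431) = 868 - 0.488·631.
So x* = 560/0.79 = 709, and then y* = 631 - 0.431·709 = 325.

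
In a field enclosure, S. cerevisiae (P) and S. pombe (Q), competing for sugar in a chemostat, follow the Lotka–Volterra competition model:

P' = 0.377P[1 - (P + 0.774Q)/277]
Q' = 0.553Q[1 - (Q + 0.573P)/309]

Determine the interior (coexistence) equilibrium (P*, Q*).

P* ≈ 68, Q* ≈ 270

Setting both brackets to zero gives the nullclines P + 0.774Q = 277 and 0.573P + Q = 309.
Substituting Q = 309 - 0.573P into the first: P(1 - 0.774·0.573) = 277 - 0.774·309.
So P* = 37.8/0.556 = 68, and then Q* = 309 - 0.573·68 = 270.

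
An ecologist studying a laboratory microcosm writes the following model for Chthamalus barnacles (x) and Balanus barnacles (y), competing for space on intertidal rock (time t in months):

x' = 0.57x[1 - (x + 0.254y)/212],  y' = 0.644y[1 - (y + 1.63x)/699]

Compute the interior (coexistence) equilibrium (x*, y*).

x* ≈ 58.8, y* ≈ 603

Setting both brackets to zero gives the nullclines x + 0.254y = 212 and 1.63x + y = 699.
Substituting y = 699 - 1.63x into the first: x(1 - 0.254·1.63) = 212 - 0.254·699.
So x* = 34.5/0.586 = 58.8, and then y* = 699 - 1.63·58.8 = 603.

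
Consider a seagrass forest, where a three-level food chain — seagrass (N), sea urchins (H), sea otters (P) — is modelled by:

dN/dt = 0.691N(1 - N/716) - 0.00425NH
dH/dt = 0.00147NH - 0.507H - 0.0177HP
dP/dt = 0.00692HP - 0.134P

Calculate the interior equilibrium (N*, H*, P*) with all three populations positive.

N* ≈ 631, H* ≈ 19.4, P* ≈ 23.7

From dP/dt = 0: 0.00692H* = 0.134, so H* = 19.4.
From dN/dt = 0: 0.691(1 - N*/716) = 0.00425·19.4, giving N* = 716·(1 - 0.119) = 631.
From dH/dt = 0: 0.00147·631 - 0.507 = 0.0177P*, so P* = 0.42/0.0177 = 23.7.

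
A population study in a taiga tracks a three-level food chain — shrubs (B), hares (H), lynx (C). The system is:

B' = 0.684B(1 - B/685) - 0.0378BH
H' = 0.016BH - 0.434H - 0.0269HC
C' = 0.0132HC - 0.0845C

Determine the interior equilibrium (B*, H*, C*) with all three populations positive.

From dC/dt = 0: 0.0132H* = 0.0845, so H* = 6.4.
From dB/dt = 0: 0.684(1 - B*/685) = 0.0378·6.4, giving B* = 685·(1 - 0.354) = 443.
From dH/dt = 0: 0.016·443 - 0.434 = 0.0269C*, so C* = 6.65/0.0269 = 247.

B* ≈ 443, H* ≈ 6.4, C* ≈ 247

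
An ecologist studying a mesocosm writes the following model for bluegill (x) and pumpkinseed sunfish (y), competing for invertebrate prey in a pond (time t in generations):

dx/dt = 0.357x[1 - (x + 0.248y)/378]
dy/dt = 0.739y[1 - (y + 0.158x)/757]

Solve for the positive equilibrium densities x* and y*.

Setting both brackets to zero gives the nullclines x + 0.248y = 378 and 0.158x + y = 757.
Substituting y = 757 - 0.158x into the first: x(1 - 0.248·0.158) = 378 - 0.248·757.
So x* = 190/0.961 = 198, and then y* = 757 - 0.158·198 = 726.

x* ≈ 198, y* ≈ 726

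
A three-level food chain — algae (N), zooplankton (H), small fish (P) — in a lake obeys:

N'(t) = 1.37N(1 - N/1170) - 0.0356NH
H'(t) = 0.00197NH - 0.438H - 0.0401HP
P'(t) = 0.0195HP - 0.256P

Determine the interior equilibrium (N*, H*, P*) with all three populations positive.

From dP/dt = 0: 0.0195H* = 0.256, so H* = 13.1.
From dN/dt = 0: 1.37(1 - N*/1170) = 0.0356·13.1, giving N* = 1170·(1 - 0.341) = 771.
From dH/dt = 0: 0.00197·771 - 0.438 = 0.0401P*, so P* = 1.08/0.0401 = 26.9.

N* ≈ 771, H* ≈ 13.1, P* ≈ 26.9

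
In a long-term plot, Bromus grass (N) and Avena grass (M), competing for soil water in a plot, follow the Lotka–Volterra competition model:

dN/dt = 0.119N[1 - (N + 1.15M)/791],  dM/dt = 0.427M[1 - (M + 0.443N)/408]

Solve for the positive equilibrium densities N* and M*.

Setting both brackets to zero gives the nullclines N + 1.15M = 791 and 0.443N + M = 408.
Substituting M = 408 - 0.443N into the first: N(1 - 1.15·0.443) = 791 - 1.15·408.
So N* = 322/0.491 = 656, and then M* = 408 - 0.443·656 = 117.

N* ≈ 656, M* ≈ 117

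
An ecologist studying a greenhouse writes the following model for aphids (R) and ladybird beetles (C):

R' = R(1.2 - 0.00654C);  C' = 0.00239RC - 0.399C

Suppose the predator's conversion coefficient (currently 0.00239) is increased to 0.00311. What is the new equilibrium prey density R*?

R* ≈ 128

At the interior fixed point, setting dC/dt = 0 with C > 0 fixes R* = (predator death rate)/(RC coefficient) — independent of the other coefficients.
With the change, R* = 0.399/0.00311 = 128; it falls from 167.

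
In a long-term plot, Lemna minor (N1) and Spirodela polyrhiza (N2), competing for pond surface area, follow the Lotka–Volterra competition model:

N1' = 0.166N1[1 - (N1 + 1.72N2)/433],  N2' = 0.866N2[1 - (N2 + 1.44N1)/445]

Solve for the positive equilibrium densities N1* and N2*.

N1* ≈ 225, N2* ≈ 121

Setting both brackets to zero gives the nullclines N1 + 1.72N2 = 433 and 1.44N1 + N2 = 445.
Substituting N2 = 445 - 1.44N1 into the first: N1(1 - 1.72·1.44) = 433 - 1.72·445.
So N1* = -332/-1.48 = 225, and then N2* = 445 - 1.44·225 = 121.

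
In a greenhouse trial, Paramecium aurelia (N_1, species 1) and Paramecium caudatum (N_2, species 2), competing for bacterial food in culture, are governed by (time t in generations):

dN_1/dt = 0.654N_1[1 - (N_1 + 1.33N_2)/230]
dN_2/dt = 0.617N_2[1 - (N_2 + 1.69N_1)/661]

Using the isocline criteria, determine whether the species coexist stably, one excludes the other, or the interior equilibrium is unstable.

species 2 excludes species 1

Compare the nullcline intercepts: K1/α12 = 230/1.33 = 173 < K2 = 661; K2/α21 = 661/1.69 = 391 > K1 = 230.
Since the inequalities point opposite ways, species 2 can invade but species 1 cannot.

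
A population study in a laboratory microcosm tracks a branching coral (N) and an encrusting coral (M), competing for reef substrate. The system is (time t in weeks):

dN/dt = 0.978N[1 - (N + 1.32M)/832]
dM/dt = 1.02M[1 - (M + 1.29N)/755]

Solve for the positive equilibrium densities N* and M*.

N* ≈ 234, M* ≈ 453

Setting both brackets to zero gives the nullclines N + 1.32M = 832 and 1.29N + M = 755.
Substituting M = 755 - 1.29N into the first: N(1 - 1.32·1.29) = 832 - 1.32·755.
So N* = -165/-0.703 = 234, and then M* = 755 - 1.29·234 = 453.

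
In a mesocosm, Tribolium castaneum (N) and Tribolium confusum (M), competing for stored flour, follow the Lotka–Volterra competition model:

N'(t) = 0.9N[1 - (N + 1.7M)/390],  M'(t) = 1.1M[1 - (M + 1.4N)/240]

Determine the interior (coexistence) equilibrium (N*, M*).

Setting both brackets to zero gives the nullclines N + 1.7M = 390 and 1.4N + M = 240.
Substituting M = 240 - 1.4N into the first: N(1 - 1.7·1.4) = 390 - 1.7·240.
So N* = -18/-1.38 = 13, and then M* = 240 - 1.4·13 = 222.

N* ≈ 13, M* ≈ 222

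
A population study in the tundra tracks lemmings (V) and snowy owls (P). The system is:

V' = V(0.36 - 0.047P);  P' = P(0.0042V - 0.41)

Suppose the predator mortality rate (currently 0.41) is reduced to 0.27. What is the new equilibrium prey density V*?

At the interior fixed point, setting dP/dt = 0 with P > 0 fixes V* = (predator death rate)/(VP coefficient) — independent of the other coefficients.
With the change, V* = 0.27/0.0042 = 64.3; it falls from 97.6.

V* ≈ 64.3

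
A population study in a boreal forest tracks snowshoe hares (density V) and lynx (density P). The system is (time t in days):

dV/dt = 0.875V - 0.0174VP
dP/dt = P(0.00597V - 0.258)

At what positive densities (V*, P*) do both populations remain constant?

V* ≈ 43.2, P* ≈ 50.3

Set dP/dt = 0 with P > 0: 0.00597V - 0.258 = 0, so V* = 0.258/0.00597 = 43.2.
Set dV/dt = 0 with V > 0: 0.875 - 0.0174P = 0, so P* = 0.875/0.0174 = 50.3.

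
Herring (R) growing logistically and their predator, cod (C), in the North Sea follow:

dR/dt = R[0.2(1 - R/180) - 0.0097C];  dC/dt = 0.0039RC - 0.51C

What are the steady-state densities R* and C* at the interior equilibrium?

R* ≈ 131, C* ≈ 5.64

From dC/dt = 0 with C > 0: 0.0039R* = 0.51, so R* = 131.
Substitute into dR/dt = 0: 0.2(1 - 131/180) = 0.0097C*.
The bracket is 0.274, giving C* = 0.0547/0.0097 = 5.64.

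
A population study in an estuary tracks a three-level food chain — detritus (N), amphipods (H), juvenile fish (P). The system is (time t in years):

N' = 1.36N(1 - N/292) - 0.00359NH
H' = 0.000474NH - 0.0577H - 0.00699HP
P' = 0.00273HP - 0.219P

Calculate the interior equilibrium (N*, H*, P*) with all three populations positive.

From dP/dt = 0: 0.00273H* = 0.219, so H* = 80.2.
From dN/dt = 0: 1.36(1 - N*/292) = 0.00359·80.2, giving N* = 292·(1 - 0.212) = 230.
From dH/dt = 0: 0.000474·230 - 0.0577 = 0.00699P*, so P* = 0.0514/0.00699 = 7.35.

N* ≈ 230, H* ≈ 80.2, P* ≈ 7.35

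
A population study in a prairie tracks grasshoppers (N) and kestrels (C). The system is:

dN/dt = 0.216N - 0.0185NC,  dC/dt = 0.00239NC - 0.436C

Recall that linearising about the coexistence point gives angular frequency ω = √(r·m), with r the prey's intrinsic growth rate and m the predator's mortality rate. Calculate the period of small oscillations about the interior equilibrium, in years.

Here r = 0.216 and m = 0.436, so r·m = 0.0942.
ω = √0.0942 = 0.307 per year, hence T = 2π/ω ≈ 20.5 years.

T ≈ 20.5 years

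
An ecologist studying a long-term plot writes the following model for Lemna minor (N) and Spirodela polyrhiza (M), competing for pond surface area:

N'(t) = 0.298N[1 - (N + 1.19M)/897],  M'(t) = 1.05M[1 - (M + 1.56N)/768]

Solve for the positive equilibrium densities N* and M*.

N* ≈ 19.8, M* ≈ 737

Setting both brackets to zero gives the nullclines N + 1.19M = 897 and 1.56N + M = 768.
Substituting M = 768 - 1.56N into the first: N(1 - 1.19·1.56) = 897 - 1.19·768.
So N* = -16.9/-0.856 = 19.8, and then M* = 768 - 1.56·19.8 = 737.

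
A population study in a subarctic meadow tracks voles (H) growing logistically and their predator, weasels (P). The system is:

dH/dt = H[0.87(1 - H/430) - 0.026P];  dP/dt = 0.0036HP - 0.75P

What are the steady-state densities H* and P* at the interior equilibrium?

H* ≈ 208, P* ≈ 17.2

From dP/dt = 0 with P > 0: 0.0036H* = 0.75, so H* = 208.
Substitute into dH/dt = 0: 0.87(1 - 208/430) = 0.026P*.
The bracket is 0.516, giving P* = 0.448/0.026 = 17.2.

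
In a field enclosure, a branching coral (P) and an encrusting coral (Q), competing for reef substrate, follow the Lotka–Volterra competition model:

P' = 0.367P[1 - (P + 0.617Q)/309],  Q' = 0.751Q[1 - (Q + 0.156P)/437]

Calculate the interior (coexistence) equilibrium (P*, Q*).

Setting both brackets to zero gives the nullclines P + 0.617Q = 309 and 0.156P + Q = 437.
Substituting Q = 437 - 0.156P into the first: P(1 - 0.617·0.156) = 309 - 0.617·437.
So P* = 39.4/0.904 = 43.6, and then Q* = 437 - 0.156·43.6 = 430.

P* ≈ 43.6, Q* ≈ 430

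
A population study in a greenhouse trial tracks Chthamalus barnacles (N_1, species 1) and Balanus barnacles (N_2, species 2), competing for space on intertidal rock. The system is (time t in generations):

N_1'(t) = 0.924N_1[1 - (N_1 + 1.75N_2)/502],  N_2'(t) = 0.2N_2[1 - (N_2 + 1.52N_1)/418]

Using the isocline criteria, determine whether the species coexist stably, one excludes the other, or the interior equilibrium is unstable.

unstable coexistence (outcome depends on initial conditions)

Compare the nullcline intercepts: K1/α12 = 502/1.75 = 287 < K2 = 418; K2/α21 = 418/1.52 = 275 < K1 = 502.
Since both are reversed, neither can invade when rare; the interior point is a saddle.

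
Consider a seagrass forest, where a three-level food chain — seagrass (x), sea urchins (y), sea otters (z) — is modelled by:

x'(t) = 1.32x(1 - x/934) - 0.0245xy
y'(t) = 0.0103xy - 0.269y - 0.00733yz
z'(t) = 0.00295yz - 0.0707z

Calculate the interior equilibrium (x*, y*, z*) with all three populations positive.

From dz/dt = 0: 0.00295y* = 0.0707, so y* = 24.
From dx/dt = 0: 1.32(1 - x*/934) = 0.0245·24, giving x* = 934·(1 - 0.445) = 519.
From dy/dt = 0: 0.0103·519 - 0.269 = 0.00733z*, so z* = 5.07/0.00733 = 692.

x* ≈ 519, y* ≈ 24, z* ≈ 692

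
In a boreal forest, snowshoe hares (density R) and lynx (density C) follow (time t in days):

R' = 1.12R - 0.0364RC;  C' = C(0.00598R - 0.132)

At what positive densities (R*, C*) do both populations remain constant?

R* ≈ 22.1, C* ≈ 30.8

Set dC/dt = 0 with C > 0: 0.00598R - 0.132 = 0, so R* = 0.132/0.00598 = 22.1.
Set dR/dt = 0 with R > 0: 1.12 - 0.0364C = 0, so C* = 1.12/0.0364 = 30.8.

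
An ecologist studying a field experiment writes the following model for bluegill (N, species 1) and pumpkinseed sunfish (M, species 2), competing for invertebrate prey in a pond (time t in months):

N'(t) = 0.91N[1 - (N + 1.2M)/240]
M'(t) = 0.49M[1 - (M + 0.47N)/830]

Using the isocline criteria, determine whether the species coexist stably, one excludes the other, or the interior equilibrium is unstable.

Compare the nullcline intercepts: K1/α12 = 240/1.2 = 200 < K2 = 830; K2/α21 = 830/0.47 = 1770 > K1 = 240.
Since the inequalities point opposite ways, species 2 can invade but species 1 cannot.

species 2 excludes species 1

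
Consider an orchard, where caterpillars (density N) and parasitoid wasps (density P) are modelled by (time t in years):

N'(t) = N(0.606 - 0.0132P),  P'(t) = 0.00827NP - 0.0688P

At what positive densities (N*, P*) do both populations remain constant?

Set dP/dt = 0 with P > 0: 0.00827N - 0.0688 = 0, so N* = 0.0688/0.00827 = 8.32.
Set dN/dt = 0 with N > 0: 0.606 - 0.0132P = 0, so P* = 0.606/0.0132 = 45.9.

N* ≈ 8.32, P* ≈ 45.9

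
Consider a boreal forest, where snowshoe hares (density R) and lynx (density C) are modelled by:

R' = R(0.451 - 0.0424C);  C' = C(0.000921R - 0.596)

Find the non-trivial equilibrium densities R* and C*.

R* ≈ 647, C* ≈ 10.6

Set dC/dt = 0 with C > 0: 0.000921R - 0.596 = 0, so R* = 0.596/0.000921 = 647.
Set dR/dt = 0 with R > 0: 0.451 - 0.0424C = 0, so C* = 0.451/0.0424 = 10.6.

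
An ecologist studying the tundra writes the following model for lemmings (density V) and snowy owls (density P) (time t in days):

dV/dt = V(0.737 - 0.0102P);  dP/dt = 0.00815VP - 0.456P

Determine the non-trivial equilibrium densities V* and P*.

V* ≈ 56, P* ≈ 72.3

Set dP/dt = 0 with P > 0: 0.00815V - 0.456 = 0, so V* = 0.456/0.00815 = 56.
Set dV/dt = 0 with V > 0: 0.737 - 0.0102P = 0, so P* = 0.737/0.0102 = 72.3.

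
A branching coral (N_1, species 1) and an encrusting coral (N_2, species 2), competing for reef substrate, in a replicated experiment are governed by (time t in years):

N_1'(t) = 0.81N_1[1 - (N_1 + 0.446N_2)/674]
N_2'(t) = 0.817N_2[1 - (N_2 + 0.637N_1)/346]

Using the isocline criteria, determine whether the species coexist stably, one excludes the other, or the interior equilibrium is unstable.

Compare the nullcline intercepts: K1/α12 = 674/0.446 = 1510 > K2 = 346; K2/α21 = 346/0.637 = 543 < K1 = 674.
Since the inequalities point opposite ways, species 1 can invade but species 2 cannot.

species 1 excludes species 2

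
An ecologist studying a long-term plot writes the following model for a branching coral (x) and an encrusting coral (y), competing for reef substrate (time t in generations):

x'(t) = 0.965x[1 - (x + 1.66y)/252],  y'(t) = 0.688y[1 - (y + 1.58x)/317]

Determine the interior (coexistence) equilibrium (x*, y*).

Setting both brackets to zero gives the nullclines x + 1.66y = 252 and 1.58x + y = 317.
Substituting y = 317 - 1.58x into the first: x(1 - 1.66·1.58) = 252 - 1.66·317.
So x* = -274/-1.62 = 169, and then y* = 317 - 1.58·169 = 50.

x* ≈ 169, y* ≈ 50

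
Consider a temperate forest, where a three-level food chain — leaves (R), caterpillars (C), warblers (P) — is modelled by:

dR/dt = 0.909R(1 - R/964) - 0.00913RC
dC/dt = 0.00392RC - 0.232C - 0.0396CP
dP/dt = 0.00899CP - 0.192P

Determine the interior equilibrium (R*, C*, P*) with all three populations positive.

From dP/dt = 0: 0.00899C* = 0.192, so C* = 21.4.
From dR/dt = 0: 0.909(1 - R*/964) = 0.00913·21.4, giving R* = 964·(1 - 0.215) = 757.
From dC/dt = 0: 0.00392·757 - 0.232 = 0.0396P*, so P* = 2.74/0.0396 = 69.1.

R* ≈ 757, C* ≈ 21.4, P* ≈ 69.1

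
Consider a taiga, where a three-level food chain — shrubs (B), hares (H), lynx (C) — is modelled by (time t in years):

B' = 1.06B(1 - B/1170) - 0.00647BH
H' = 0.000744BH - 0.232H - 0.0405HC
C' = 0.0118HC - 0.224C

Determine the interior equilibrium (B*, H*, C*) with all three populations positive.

From dC/dt = 0: 0.0118H* = 0.224, so H* = 19.
From dB/dt = 0: 1.06(1 - B*/1170) = 0.00647·19, giving B* = 1170·(1 - 0.116) = 1030.
From dH/dt = 0: 0.000744·1030 - 0.232 = 0.0405C*, so C* = 0.538/0.0405 = 13.3.

B* ≈ 1030, H* ≈ 19, C* ≈ 13.3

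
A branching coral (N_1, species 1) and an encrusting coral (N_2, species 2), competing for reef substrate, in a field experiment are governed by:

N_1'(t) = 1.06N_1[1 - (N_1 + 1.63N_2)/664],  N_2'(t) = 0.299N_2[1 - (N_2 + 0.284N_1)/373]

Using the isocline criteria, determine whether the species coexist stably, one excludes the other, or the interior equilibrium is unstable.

Compare the nullcline intercepts: K1/α12 = 664/1.63 = 407 > K2 = 373; K2/α21 = 373/0.284 = 1310 > K1 = 664.
Since both inequalities hold, each species can invade when rare, so the interior equilibrium is stable.

stable coexistence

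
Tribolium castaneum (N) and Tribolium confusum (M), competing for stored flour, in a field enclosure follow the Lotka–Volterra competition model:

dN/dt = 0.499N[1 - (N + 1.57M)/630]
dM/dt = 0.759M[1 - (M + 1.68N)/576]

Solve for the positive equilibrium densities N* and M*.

N* ≈ 168, M* ≈ 295

Setting both brackets to zero gives the nullclines N + 1.57M = 630 and 1.68N + M = 576.
Substituting M = 576 - 1.68N into the first: N(1 - 1.57·1.68) = 630 - 1.57·576.
So N* = -274/-1.64 = 168, and then M* = 576 - 1.68·168 = 295.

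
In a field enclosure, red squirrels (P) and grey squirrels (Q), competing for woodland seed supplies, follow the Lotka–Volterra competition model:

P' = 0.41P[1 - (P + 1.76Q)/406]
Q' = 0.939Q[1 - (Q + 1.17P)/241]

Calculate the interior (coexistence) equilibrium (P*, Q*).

P* ≈ 17.1, Q* ≈ 221

Setting both brackets to zero gives the nullclines P + 1.76Q = 406 and 1.17P + Q = 241.
Substituting Q = 241 - 1.17P into the first: P(1 - 1.76·1.17) = 406 - 1.76·241.
So P* = -18.2/-1.06 = 17.1, and then Q* = 241 - 1.17·17.1 = 221.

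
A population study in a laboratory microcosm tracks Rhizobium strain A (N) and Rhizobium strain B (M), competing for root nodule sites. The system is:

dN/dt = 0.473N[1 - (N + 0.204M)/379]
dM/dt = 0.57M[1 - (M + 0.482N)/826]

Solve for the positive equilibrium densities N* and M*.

N* ≈ 233, M* ≈ 713

Setting both brackets to zero gives the nullclines N + 0.204M = 379 and 0.482N + M = 826.
Substituting M = 826 - 0.482N into the first: N(1 - 0.204·0.482) = 379 - 0.204·826.
So N* = 210/0.902 = 233, and then M* = 826 - 0.482·233 = 713.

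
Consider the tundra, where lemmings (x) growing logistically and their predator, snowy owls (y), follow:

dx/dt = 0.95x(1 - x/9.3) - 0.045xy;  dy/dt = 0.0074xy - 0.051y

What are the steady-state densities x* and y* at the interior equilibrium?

x* ≈ 6.89, y* ≈ 5.47

From dy/dt = 0 with y > 0: 0.0074x* = 0.051, so x* = 6.89.
Substitute into dx/dt = 0: 0.95(1 - 6.89/9.3) = 0.045y*.
The bracket is 0.259, giving y* = 0.246/0.045 = 5.47.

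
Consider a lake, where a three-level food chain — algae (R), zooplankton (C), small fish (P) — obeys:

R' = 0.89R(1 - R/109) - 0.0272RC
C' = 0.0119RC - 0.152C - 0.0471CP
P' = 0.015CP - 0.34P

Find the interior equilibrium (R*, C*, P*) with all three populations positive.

From dP/dt = 0: 0.015C* = 0.34, so C* = 22.7.
From dR/dt = 0: 0.89(1 - R*/109) = 0.0272·22.7, giving R* = 109·(1 - 0.693) = 33.5.
From dC/dt = 0: 0.0119·33.5 - 0.152 = 0.0471P*, so P* = 0.247/0.0471 = 5.23.

R* ≈ 33.5, C* ≈ 22.7, P* ≈ 5.23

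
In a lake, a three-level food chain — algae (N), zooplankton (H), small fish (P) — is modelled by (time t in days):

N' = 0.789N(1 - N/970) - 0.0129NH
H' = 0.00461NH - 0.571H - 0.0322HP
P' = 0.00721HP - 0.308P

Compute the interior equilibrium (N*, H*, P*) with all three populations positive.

From dP/dt = 0: 0.00721H* = 0.308, so H* = 42.7.
From dN/dt = 0: 0.789(1 - N*/970) = 0.0129·42.7, giving N* = 970·(1 - 0.698) = 293.
From dH/dt = 0: 0.00461·293 - 0.571 = 0.0322P*, so P* = 0.777/0.0322 = 24.1.

N* ≈ 293, H* ≈ 42.7, P* ≈ 24.1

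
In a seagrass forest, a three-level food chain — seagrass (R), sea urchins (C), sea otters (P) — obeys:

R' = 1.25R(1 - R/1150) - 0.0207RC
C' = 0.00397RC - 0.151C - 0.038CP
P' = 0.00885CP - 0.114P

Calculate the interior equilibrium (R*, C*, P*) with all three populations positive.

From dP/dt = 0: 0.00885C* = 0.114, so C* = 12.9.
From dR/dt = 0: 1.25(1 - R*/1150) = 0.0207·12.9, giving R* = 1150·(1 - 0.213) = 905.
From dC/dt = 0: 0.00397·905 - 0.151 = 0.038P*, so P* = 3.44/0.038 = 90.5.

R* ≈ 905, C* ≈ 12.9, P* ≈ 90.5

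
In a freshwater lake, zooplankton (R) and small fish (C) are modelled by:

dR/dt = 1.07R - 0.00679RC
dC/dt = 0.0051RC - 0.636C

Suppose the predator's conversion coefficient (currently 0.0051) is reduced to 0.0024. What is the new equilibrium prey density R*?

R* ≈ 265

At the interior fixed point, setting dC/dt = 0 with C > 0 fixes R* = (predator death rate)/(RC coefficient) — independent of the other coefficients.
With the change, R* = 0.636/0.0024 = 265; it rises from 125.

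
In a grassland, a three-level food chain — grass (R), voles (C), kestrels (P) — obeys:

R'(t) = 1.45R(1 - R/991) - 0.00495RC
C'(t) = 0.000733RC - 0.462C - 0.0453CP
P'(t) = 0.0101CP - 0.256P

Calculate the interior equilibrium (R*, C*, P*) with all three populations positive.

R* ≈ 905, C* ≈ 25.3, P* ≈ 4.45

From dP/dt = 0: 0.0101C* = 0.256, so C* = 25.3.
From dR/dt = 0: 1.45(1 - R*/991) = 0.00495·25.3, giving R* = 991·(1 - 0.0865) = 905.
From dC/dt = 0: 0.000733·905 - 0.462 = 0.0453P*, so P* = 0.202/0.0453 = 4.45.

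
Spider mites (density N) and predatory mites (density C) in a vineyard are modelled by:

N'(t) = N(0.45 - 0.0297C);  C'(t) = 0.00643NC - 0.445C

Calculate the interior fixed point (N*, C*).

Set dC/dt = 0 with C > 0: 0.00643N - 0.445 = 0, so N* = 0.445/0.00643 = 69.2.
Set dN/dt = 0 with N > 0: 0.45 - 0.0297C = 0, so C* = 0.45/0.0297 = 15.2.

N* ≈ 69.2, C* ≈ 15.2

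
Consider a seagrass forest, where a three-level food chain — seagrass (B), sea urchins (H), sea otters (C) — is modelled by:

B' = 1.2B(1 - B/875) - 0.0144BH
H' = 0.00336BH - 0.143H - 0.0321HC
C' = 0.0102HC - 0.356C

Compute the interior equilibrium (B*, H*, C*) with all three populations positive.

From dC/dt = 0: 0.0102H* = 0.356, so H* = 34.9.
From dB/dt = 0: 1.2(1 - B*/875) = 0.0144·34.9, giving B* = 875·(1 - 0.419) = 509.
From dH/dt = 0: 0.00336·509 - 0.143 = 0.0321C*, so C* = 1.57/0.0321 = 48.8.

B* ≈ 509, H* ≈ 34.9, C* ≈ 48.8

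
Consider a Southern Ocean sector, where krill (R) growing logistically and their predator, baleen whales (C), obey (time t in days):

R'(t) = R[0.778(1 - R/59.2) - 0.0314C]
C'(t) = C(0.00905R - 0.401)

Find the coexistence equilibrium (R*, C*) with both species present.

From dC/dt = 0 with C > 0: 0.00905R* = 0.401, so R* = 44.3.
Substitute into dR/dt = 0: 0.778(1 - 44.3/59.2) = 0.0314C*.
The bracket is 0.252, giving C* = 0.196/0.0314 = 6.23.

R* ≈ 44.3, C* ≈ 6.23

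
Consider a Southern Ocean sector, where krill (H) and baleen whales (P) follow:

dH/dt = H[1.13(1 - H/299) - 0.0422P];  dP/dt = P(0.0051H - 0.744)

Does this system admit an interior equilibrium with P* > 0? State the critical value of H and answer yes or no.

Threshold H = 146; K > 146, so yes, the predator persists.

The predator equation gives dP/dt > 0 only when H > 0.744/0.0051 = 146.
Without the predator, H → K = 299. Since 299 > 146, the predator can invade and persist.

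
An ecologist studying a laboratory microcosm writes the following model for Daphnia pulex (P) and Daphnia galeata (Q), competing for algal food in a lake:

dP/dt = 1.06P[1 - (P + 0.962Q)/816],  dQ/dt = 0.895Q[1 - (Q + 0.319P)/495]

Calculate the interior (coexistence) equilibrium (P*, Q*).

P* ≈ 490, Q* ≈ 339

Setting both brackets to zero gives the nullclines P + 0.962Q = 816 and 0.319P + Q = 495.
Substituting Q = 495 - 0.319P into the first: P(1 - 0.962·0.319) = 816 - 0.962·495.
So P* = 340/0.693 = 490, and then Q* = 495 - 0.319·490 = 339.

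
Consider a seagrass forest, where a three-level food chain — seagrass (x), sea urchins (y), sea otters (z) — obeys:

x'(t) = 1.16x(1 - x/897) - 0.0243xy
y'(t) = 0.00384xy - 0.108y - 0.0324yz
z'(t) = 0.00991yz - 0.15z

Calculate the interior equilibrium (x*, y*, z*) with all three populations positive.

From dz/dt = 0: 0.00991y* = 0.15, so y* = 15.1.
From dx/dt = 0: 1.16(1 - x*/897) = 0.0243·15.1, giving x* = 897·(1 - 0.317) = 613.
From dy/dt = 0: 0.00384·613 - 0.108 = 0.0324z*, so z* = 2.24/0.0324 = 69.3.

x* ≈ 613, y* ≈ 15.1, z* ≈ 69.3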